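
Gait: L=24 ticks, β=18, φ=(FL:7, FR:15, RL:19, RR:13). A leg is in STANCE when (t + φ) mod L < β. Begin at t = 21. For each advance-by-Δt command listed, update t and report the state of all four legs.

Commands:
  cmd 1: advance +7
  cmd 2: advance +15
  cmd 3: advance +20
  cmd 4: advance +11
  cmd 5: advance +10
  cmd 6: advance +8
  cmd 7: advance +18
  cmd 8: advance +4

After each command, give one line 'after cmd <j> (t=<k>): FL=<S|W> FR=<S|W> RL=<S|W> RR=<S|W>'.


after cmd 1 (t=28): FL=S FR=W RL=W RR=S
after cmd 2 (t=43): FL=S FR=S RL=S RR=S
after cmd 3 (t=63): FL=W FR=S RL=S RR=S
after cmd 4 (t=74): FL=S FR=S RL=W RR=S
after cmd 5 (t=84): FL=W FR=S RL=S RR=S
after cmd 6 (t=92): FL=S FR=S RL=S RR=S
after cmd 7 (t=110): FL=W FR=S RL=S RR=S
after cmd 8 (t=114): FL=S FR=S RL=S RR=S

start t=21: FL=S FR=S RL=S RR=S
cmd 1: advance +7 → t=28, phase=(11,19,23,17) → FL=S FR=W RL=W RR=S
cmd 2: advance +15 → t=43, phase=(2,10,14,8) → FL=S FR=S RL=S RR=S
cmd 3: advance +20 → t=63, phase=(22,6,10,4) → FL=W FR=S RL=S RR=S
cmd 4: advance +11 → t=74, phase=(9,17,21,15) → FL=S FR=S RL=W RR=S
cmd 5: advance +10 → t=84, phase=(19,3,7,1) → FL=W FR=S RL=S RR=S
cmd 6: advance +8 → t=92, phase=(3,11,15,9) → FL=S FR=S RL=S RR=S
cmd 7: advance +18 → t=110, phase=(21,5,9,3) → FL=W FR=S RL=S RR=S
cmd 8: advance +4 → t=114, phase=(1,9,13,7) → FL=S FR=S RL=S RR=S


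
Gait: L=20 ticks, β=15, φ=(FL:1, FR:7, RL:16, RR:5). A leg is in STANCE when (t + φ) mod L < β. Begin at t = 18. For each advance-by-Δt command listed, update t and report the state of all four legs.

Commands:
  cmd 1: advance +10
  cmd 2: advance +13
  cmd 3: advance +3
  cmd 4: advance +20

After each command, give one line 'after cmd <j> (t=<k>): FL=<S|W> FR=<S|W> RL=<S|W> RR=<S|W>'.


after cmd 1 (t=28): FL=S FR=W RL=S RR=S
after cmd 2 (t=41): FL=S FR=S RL=W RR=S
after cmd 3 (t=44): FL=S FR=S RL=S RR=S
after cmd 4 (t=64): FL=S FR=S RL=S RR=S

start t=18: FL=W FR=S RL=S RR=S
cmd 1: advance +10 → t=28, phase=(9,15,4,13) → FL=S FR=W RL=S RR=S
cmd 2: advance +13 → t=41, phase=(2,8,17,6) → FL=S FR=S RL=W RR=S
cmd 3: advance +3 → t=44, phase=(5,11,0,9) → FL=S FR=S RL=S RR=S
cmd 4: advance +20 → t=64, phase=(5,11,0,9) → FL=S FR=S RL=S RR=S


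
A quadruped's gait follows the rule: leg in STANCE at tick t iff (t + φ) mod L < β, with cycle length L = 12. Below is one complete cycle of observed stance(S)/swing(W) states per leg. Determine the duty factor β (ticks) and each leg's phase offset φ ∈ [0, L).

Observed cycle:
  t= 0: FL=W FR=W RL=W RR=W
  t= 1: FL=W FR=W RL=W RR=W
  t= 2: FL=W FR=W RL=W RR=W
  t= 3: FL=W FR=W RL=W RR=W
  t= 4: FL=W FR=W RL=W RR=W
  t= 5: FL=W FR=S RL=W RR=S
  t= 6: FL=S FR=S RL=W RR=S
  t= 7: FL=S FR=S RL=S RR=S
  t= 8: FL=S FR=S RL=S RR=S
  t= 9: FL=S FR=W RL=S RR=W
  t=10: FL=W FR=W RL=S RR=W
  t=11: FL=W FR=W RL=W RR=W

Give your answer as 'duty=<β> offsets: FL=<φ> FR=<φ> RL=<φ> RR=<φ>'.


duty β = stance ticks per leg = 4
FL: stance ticks = 4; W→S at t=6 → φ=6
FR: stance ticks = 4; W→S at t=5 → φ=7
RL: stance ticks = 4; W→S at t=7 → φ=5
RR: stance ticks = 4; W→S at t=5 → φ=7

duty=4 offsets: FL=6 FR=7 RL=5 RR=7


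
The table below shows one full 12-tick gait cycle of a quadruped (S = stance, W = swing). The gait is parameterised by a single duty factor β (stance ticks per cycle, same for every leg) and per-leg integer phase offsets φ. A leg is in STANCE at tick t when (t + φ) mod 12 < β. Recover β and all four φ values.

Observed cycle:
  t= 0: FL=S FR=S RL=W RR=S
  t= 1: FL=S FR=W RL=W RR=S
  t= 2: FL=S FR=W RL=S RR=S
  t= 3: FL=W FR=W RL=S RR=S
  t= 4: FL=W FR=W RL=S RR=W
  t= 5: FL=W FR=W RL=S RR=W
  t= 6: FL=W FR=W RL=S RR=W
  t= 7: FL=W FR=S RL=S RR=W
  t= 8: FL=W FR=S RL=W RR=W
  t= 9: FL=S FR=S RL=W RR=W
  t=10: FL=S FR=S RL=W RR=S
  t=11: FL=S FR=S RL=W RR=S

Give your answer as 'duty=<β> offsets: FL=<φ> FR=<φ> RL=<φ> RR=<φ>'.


duty=6 offsets: FL=3 FR=5 RL=10 RR=2

duty β = stance ticks per leg = 6
FL: stance ticks = 6; W→S at t=9 → φ=3
FR: stance ticks = 6; W→S at t=7 → φ=5
RL: stance ticks = 6; W→S at t=2 → φ=10
RR: stance ticks = 6; W→S at t=10 → φ=2


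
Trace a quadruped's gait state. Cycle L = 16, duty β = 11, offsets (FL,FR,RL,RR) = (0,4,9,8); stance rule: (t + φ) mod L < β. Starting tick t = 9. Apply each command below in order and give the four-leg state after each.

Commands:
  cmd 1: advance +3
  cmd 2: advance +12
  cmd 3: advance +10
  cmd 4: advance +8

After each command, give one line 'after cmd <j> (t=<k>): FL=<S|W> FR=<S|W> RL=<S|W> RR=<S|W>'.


start t=9: FL=S FR=W RL=S RR=S
cmd 1: advance +3 → t=12, phase=(12,0,5,4) → FL=W FR=S RL=S RR=S
cmd 2: advance +12 → t=24, phase=(8,12,1,0) → FL=S FR=W RL=S RR=S
cmd 3: advance +10 → t=34, phase=(2,6,11,10) → FL=S FR=S RL=W RR=S
cmd 4: advance +8 → t=42, phase=(10,14,3,2) → FL=S FR=W RL=S RR=S

after cmd 1 (t=12): FL=W FR=S RL=S RR=S
after cmd 2 (t=24): FL=S FR=W RL=S RR=S
after cmd 3 (t=34): FL=S FR=S RL=W RR=S
after cmd 4 (t=42): FL=S FR=W RL=S RR=S


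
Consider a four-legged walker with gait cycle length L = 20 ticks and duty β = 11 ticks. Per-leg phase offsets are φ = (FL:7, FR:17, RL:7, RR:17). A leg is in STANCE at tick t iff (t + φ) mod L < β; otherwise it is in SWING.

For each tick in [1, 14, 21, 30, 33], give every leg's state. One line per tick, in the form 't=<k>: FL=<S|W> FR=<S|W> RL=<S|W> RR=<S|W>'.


t=1: phase=(8,18,8,18) vs β=11 → FL=S FR=W RL=S RR=W
t=14: phase=(1,11,1,11) vs β=11 → FL=S FR=W RL=S RR=W
t=21: phase=(8,18,8,18) vs β=11 → FL=S FR=W RL=S RR=W
t=30: phase=(17,7,17,7) vs β=11 → FL=W FR=S RL=W RR=S
t=33: phase=(0,10,0,10) vs β=11 → FL=S FR=S RL=S RR=S

t=1: FL=S FR=W RL=S RR=W
t=14: FL=S FR=W RL=S RR=W
t=21: FL=S FR=W RL=S RR=W
t=30: FL=W FR=S RL=W RR=S
t=33: FL=S FR=S RL=S RR=S


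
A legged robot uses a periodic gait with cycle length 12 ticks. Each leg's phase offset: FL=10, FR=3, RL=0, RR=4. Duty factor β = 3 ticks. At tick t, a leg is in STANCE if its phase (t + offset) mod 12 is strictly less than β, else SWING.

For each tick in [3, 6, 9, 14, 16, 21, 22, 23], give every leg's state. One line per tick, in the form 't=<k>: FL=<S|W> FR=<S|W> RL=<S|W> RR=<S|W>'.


t=3: FL=S FR=W RL=W RR=W
t=6: FL=W FR=W RL=W RR=W
t=9: FL=W FR=S RL=W RR=S
t=14: FL=S FR=W RL=S RR=W
t=16: FL=S FR=W RL=W RR=W
t=21: FL=W FR=S RL=W RR=S
t=22: FL=W FR=S RL=W RR=S
t=23: FL=W FR=S RL=W RR=W

t=3: phase=(1,6,3,7) vs β=3 → FL=S FR=W RL=W RR=W
t=6: phase=(4,9,6,10) vs β=3 → FL=W FR=W RL=W RR=W
t=9: phase=(7,0,9,1) vs β=3 → FL=W FR=S RL=W RR=S
t=14: phase=(0,5,2,6) vs β=3 → FL=S FR=W RL=S RR=W
t=16: phase=(2,7,4,8) vs β=3 → FL=S FR=W RL=W RR=W
t=21: phase=(7,0,9,1) vs β=3 → FL=W FR=S RL=W RR=S
t=22: phase=(8,1,10,2) vs β=3 → FL=W FR=S RL=W RR=S
t=23: phase=(9,2,11,3) vs β=3 → FL=W FR=S RL=W RR=W


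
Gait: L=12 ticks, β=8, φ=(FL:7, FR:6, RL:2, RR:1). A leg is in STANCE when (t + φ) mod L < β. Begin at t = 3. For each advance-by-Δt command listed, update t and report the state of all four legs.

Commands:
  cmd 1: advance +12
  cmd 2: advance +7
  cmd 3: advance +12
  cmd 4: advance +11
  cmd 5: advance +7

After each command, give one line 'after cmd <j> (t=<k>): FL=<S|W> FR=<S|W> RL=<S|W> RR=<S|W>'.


after cmd 1 (t=15): FL=W FR=W RL=S RR=S
after cmd 2 (t=22): FL=S FR=S RL=S RR=W
after cmd 3 (t=34): FL=S FR=S RL=S RR=W
after cmd 4 (t=45): FL=S FR=S RL=W RR=W
after cmd 5 (t=52): FL=W FR=W RL=S RR=S

start t=3: FL=W FR=W RL=S RR=S
cmd 1: advance +12 → t=15, phase=(10,9,5,4) → FL=W FR=W RL=S RR=S
cmd 2: advance +7 → t=22, phase=(5,4,0,11) → FL=S FR=S RL=S RR=W
cmd 3: advance +12 → t=34, phase=(5,4,0,11) → FL=S FR=S RL=S RR=W
cmd 4: advance +11 → t=45, phase=(4,3,11,10) → FL=S FR=S RL=W RR=W
cmd 5: advance +7 → t=52, phase=(11,10,6,5) → FL=W FR=W RL=S RR=S


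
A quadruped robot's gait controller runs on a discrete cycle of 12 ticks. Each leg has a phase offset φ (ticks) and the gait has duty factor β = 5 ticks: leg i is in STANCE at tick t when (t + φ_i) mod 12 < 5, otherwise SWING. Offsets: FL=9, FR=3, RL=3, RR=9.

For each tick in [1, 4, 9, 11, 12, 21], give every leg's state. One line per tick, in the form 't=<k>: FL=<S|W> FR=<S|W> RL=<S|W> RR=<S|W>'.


t=1: FL=W FR=S RL=S RR=W
t=4: FL=S FR=W RL=W RR=S
t=9: FL=W FR=S RL=S RR=W
t=11: FL=W FR=S RL=S RR=W
t=12: FL=W FR=S RL=S RR=W
t=21: FL=W FR=S RL=S RR=W

t=1: phase=(10,4,4,10) vs β=5 → FL=W FR=S RL=S RR=W
t=4: phase=(1,7,7,1) vs β=5 → FL=S FR=W RL=W RR=S
t=9: phase=(6,0,0,6) vs β=5 → FL=W FR=S RL=S RR=W
t=11: phase=(8,2,2,8) vs β=5 → FL=W FR=S RL=S RR=W
t=12: phase=(9,3,3,9) vs β=5 → FL=W FR=S RL=S RR=W
t=21: phase=(6,0,0,6) vs β=5 → FL=W FR=S RL=S RR=W


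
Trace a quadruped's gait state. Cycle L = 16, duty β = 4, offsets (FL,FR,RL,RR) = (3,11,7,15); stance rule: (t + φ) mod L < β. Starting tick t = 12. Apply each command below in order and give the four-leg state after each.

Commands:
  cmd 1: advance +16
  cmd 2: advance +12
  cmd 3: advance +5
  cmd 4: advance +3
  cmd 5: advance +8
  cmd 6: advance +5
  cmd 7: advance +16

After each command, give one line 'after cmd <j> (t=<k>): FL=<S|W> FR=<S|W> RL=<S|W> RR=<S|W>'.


after cmd 1 (t=28): FL=W FR=W RL=S RR=W
after cmd 2 (t=40): FL=W FR=S RL=W RR=W
after cmd 3 (t=45): FL=S FR=W RL=W RR=W
after cmd 4 (t=48): FL=S FR=W RL=W RR=W
after cmd 5 (t=56): FL=W FR=S RL=W RR=W
after cmd 6 (t=61): FL=S FR=W RL=W RR=W
after cmd 7 (t=77): FL=S FR=W RL=W RR=W

start t=12: FL=W FR=W RL=S RR=W
cmd 1: advance +16 → t=28, phase=(15,7,3,11) → FL=W FR=W RL=S RR=W
cmd 2: advance +12 → t=40, phase=(11,3,15,7) → FL=W FR=S RL=W RR=W
cmd 3: advance +5 → t=45, phase=(0,8,4,12) → FL=S FR=W RL=W RR=W
cmd 4: advance +3 → t=48, phase=(3,11,7,15) → FL=S FR=W RL=W RR=W
cmd 5: advance +8 → t=56, phase=(11,3,15,7) → FL=W FR=S RL=W RR=W
cmd 6: advance +5 → t=61, phase=(0,8,4,12) → FL=S FR=W RL=W RR=W
cmd 7: advance +16 → t=77, phase=(0,8,4,12) → FL=S FR=W RL=W RR=W


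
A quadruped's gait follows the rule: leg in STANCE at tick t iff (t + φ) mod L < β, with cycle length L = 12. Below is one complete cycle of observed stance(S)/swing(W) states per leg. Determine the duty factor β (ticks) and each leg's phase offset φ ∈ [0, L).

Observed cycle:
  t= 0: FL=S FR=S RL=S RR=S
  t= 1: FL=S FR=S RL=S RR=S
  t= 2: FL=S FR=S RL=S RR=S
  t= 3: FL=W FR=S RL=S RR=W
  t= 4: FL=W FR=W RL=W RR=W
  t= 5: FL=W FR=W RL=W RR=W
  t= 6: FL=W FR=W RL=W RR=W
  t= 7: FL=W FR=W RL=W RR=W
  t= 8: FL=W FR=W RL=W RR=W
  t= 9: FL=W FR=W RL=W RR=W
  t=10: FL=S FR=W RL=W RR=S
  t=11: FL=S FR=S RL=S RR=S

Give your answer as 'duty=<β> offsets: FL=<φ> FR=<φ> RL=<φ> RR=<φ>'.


duty=5 offsets: FL=2 FR=1 RL=1 RR=2

duty β = stance ticks per leg = 5
FL: stance ticks = 5; W→S at t=10 → φ=2
FR: stance ticks = 5; W→S at t=11 → φ=1
RL: stance ticks = 5; W→S at t=11 → φ=1
RR: stance ticks = 5; W→S at t=10 → φ=2


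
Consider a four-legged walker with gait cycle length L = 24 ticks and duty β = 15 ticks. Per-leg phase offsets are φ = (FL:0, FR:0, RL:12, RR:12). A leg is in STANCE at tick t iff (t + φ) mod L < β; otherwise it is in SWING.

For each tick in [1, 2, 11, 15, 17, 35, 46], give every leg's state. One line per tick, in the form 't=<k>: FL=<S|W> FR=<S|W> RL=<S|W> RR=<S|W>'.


t=1: FL=S FR=S RL=S RR=S
t=2: FL=S FR=S RL=S RR=S
t=11: FL=S FR=S RL=W RR=W
t=15: FL=W FR=W RL=S RR=S
t=17: FL=W FR=W RL=S RR=S
t=35: FL=S FR=S RL=W RR=W
t=46: FL=W FR=W RL=S RR=S

t=1: phase=(1,1,13,13) vs β=15 → FL=S FR=S RL=S RR=S
t=2: phase=(2,2,14,14) vs β=15 → FL=S FR=S RL=S RR=S
t=11: phase=(11,11,23,23) vs β=15 → FL=S FR=S RL=W RR=W
t=15: phase=(15,15,3,3) vs β=15 → FL=W FR=W RL=S RR=S
t=17: phase=(17,17,5,5) vs β=15 → FL=W FR=W RL=S RR=S
t=35: phase=(11,11,23,23) vs β=15 → FL=S FR=S RL=W RR=W
t=46: phase=(22,22,10,10) vs β=15 → FL=W FR=W RL=S RR=S


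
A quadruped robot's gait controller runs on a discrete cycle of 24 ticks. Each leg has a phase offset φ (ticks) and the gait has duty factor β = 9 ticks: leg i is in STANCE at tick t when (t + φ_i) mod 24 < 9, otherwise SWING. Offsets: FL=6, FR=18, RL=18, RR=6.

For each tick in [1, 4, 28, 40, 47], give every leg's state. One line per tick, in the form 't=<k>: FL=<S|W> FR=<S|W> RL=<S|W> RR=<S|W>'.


t=1: FL=S FR=W RL=W RR=S
t=4: FL=W FR=W RL=W RR=W
t=28: FL=W FR=W RL=W RR=W
t=40: FL=W FR=W RL=W RR=W
t=47: FL=S FR=W RL=W RR=S

t=1: phase=(7,19,19,7) vs β=9 → FL=S FR=W RL=W RR=S
t=4: phase=(10,22,22,10) vs β=9 → FL=W FR=W RL=W RR=W
t=28: phase=(10,22,22,10) vs β=9 → FL=W FR=W RL=W RR=W
t=40: phase=(22,10,10,22) vs β=9 → FL=W FR=W RL=W RR=W
t=47: phase=(5,17,17,5) vs β=9 → FL=S FR=W RL=W RR=S


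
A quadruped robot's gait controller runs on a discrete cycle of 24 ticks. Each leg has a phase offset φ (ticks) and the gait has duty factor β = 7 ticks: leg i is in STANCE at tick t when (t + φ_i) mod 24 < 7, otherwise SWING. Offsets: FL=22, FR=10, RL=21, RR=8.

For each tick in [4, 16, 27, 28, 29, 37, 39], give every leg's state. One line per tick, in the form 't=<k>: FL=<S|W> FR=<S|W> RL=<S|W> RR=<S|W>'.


t=4: phase=(2,14,1,12) vs β=7 → FL=S FR=W RL=S RR=W
t=16: phase=(14,2,13,0) vs β=7 → FL=W FR=S RL=W RR=S
t=27: phase=(1,13,0,11) vs β=7 → FL=S FR=W RL=S RR=W
t=28: phase=(2,14,1,12) vs β=7 → FL=S FR=W RL=S RR=W
t=29: phase=(3,15,2,13) vs β=7 → FL=S FR=W RL=S RR=W
t=37: phase=(11,23,10,21) vs β=7 → FL=W FR=W RL=W RR=W
t=39: phase=(13,1,12,23) vs β=7 → FL=W FR=S RL=W RR=W

t=4: FL=S FR=W RL=S RR=W
t=16: FL=W FR=S RL=W RR=S
t=27: FL=S FR=W RL=S RR=W
t=28: FL=S FR=W RL=S RR=W
t=29: FL=S FR=W RL=S RR=W
t=37: FL=W FR=W RL=W RR=W
t=39: FL=W FR=S RL=W RR=W


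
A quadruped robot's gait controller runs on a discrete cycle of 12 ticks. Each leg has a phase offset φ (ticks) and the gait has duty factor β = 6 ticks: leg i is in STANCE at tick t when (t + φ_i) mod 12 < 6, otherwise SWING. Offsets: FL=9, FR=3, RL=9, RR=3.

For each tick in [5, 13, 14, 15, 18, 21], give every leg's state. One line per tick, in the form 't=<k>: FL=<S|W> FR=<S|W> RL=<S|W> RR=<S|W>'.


t=5: FL=S FR=W RL=S RR=W
t=13: FL=W FR=S RL=W RR=S
t=14: FL=W FR=S RL=W RR=S
t=15: FL=S FR=W RL=S RR=W
t=18: FL=S FR=W RL=S RR=W
t=21: FL=W FR=S RL=W RR=S

t=5: phase=(2,8,2,8) vs β=6 → FL=S FR=W RL=S RR=W
t=13: phase=(10,4,10,4) vs β=6 → FL=W FR=S RL=W RR=S
t=14: phase=(11,5,11,5) vs β=6 → FL=W FR=S RL=W RR=S
t=15: phase=(0,6,0,6) vs β=6 → FL=S FR=W RL=S RR=W
t=18: phase=(3,9,3,9) vs β=6 → FL=S FR=W RL=S RR=W
t=21: phase=(6,0,6,0) vs β=6 → FL=W FR=S RL=W RR=S


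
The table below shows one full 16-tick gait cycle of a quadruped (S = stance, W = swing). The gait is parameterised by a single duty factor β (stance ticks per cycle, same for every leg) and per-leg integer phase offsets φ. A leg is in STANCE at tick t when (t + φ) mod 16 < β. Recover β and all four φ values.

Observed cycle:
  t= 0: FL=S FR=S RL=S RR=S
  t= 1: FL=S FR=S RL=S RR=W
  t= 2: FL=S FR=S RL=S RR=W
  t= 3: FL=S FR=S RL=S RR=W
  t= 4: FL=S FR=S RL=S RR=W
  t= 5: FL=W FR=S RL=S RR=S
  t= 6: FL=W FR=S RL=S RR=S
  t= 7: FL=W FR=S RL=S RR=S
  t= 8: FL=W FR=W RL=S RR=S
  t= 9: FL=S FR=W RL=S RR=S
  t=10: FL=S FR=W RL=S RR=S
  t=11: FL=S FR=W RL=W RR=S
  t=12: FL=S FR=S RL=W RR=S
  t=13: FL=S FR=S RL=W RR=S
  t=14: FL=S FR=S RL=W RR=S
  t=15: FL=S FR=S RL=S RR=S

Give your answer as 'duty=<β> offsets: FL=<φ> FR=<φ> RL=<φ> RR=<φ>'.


duty β = stance ticks per leg = 12
FL: stance ticks = 12; W→S at t=9 → φ=7
FR: stance ticks = 12; W→S at t=12 → φ=4
RL: stance ticks = 12; W→S at t=15 → φ=1
RR: stance ticks = 12; W→S at t=5 → φ=11

duty=12 offsets: FL=7 FR=4 RL=1 RR=11


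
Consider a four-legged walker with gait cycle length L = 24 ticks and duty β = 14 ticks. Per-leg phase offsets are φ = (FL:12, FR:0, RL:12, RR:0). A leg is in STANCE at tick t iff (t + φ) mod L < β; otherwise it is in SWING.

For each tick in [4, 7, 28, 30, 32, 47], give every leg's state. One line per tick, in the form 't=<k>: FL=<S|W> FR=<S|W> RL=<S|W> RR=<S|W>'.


t=4: phase=(16,4,16,4) vs β=14 → FL=W FR=S RL=W RR=S
t=7: phase=(19,7,19,7) vs β=14 → FL=W FR=S RL=W RR=S
t=28: phase=(16,4,16,4) vs β=14 → FL=W FR=S RL=W RR=S
t=30: phase=(18,6,18,6) vs β=14 → FL=W FR=S RL=W RR=S
t=32: phase=(20,8,20,8) vs β=14 → FL=W FR=S RL=W RR=S
t=47: phase=(11,23,11,23) vs β=14 → FL=S FR=W RL=S RR=W

t=4: FL=W FR=S RL=W RR=S
t=7: FL=W FR=S RL=W RR=S
t=28: FL=W FR=S RL=W RR=S
t=30: FL=W FR=S RL=W RR=S
t=32: FL=W FR=S RL=W RR=S
t=47: FL=S FR=W RL=S RR=W


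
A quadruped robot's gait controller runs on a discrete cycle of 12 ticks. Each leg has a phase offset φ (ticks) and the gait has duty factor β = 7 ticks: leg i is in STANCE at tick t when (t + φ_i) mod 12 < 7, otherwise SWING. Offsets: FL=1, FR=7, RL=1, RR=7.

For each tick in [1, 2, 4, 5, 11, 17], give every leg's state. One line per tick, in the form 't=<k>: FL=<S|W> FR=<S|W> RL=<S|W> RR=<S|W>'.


t=1: phase=(2,8,2,8) vs β=7 → FL=S FR=W RL=S RR=W
t=2: phase=(3,9,3,9) vs β=7 → FL=S FR=W RL=S RR=W
t=4: phase=(5,11,5,11) vs β=7 → FL=S FR=W RL=S RR=W
t=5: phase=(6,0,6,0) vs β=7 → FL=S FR=S RL=S RR=S
t=11: phase=(0,6,0,6) vs β=7 → FL=S FR=S RL=S RR=S
t=17: phase=(6,0,6,0) vs β=7 → FL=S FR=S RL=S RR=S

t=1: FL=S FR=W RL=S RR=W
t=2: FL=S FR=W RL=S RR=W
t=4: FL=S FR=W RL=S RR=W
t=5: FL=S FR=S RL=S RR=S
t=11: FL=S FR=S RL=S RR=S
t=17: FL=S FR=S RL=S RR=S


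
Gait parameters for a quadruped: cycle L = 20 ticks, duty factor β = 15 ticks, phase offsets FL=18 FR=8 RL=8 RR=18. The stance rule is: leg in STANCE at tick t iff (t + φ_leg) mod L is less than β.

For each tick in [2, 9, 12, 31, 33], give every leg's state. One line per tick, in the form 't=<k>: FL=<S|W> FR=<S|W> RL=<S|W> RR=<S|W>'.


t=2: FL=S FR=S RL=S RR=S
t=9: FL=S FR=W RL=W RR=S
t=12: FL=S FR=S RL=S RR=S
t=31: FL=S FR=W RL=W RR=S
t=33: FL=S FR=S RL=S RR=S

t=2: phase=(0,10,10,0) vs β=15 → FL=S FR=S RL=S RR=S
t=9: phase=(7,17,17,7) vs β=15 → FL=S FR=W RL=W RR=S
t=12: phase=(10,0,0,10) vs β=15 → FL=S FR=S RL=S RR=S
t=31: phase=(9,19,19,9) vs β=15 → FL=S FR=W RL=W RR=S
t=33: phase=(11,1,1,11) vs β=15 → FL=S FR=S RL=S RR=S


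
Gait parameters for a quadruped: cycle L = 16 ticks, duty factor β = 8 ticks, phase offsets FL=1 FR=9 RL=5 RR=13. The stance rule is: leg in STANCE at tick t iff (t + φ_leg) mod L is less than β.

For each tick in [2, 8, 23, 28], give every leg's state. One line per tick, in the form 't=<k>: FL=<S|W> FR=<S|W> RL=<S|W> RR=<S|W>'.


t=2: phase=(3,11,7,15) vs β=8 → FL=S FR=W RL=S RR=W
t=8: phase=(9,1,13,5) vs β=8 → FL=W FR=S RL=W RR=S
t=23: phase=(8,0,12,4) vs β=8 → FL=W FR=S RL=W RR=S
t=28: phase=(13,5,1,9) vs β=8 → FL=W FR=S RL=S RR=W

t=2: FL=S FR=W RL=S RR=W
t=8: FL=W FR=S RL=W RR=S
t=23: FL=W FR=S RL=W RR=S
t=28: FL=W FR=S RL=S RR=W


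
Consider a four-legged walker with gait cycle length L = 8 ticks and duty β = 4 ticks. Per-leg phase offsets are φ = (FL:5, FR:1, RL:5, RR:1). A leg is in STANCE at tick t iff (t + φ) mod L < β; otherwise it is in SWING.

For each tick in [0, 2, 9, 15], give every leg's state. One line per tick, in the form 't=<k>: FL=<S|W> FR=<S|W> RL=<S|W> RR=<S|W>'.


t=0: FL=W FR=S RL=W RR=S
t=2: FL=W FR=S RL=W RR=S
t=9: FL=W FR=S RL=W RR=S
t=15: FL=W FR=S RL=W RR=S

t=0: phase=(5,1,5,1) vs β=4 → FL=W FR=S RL=W RR=S
t=2: phase=(7,3,7,3) vs β=4 → FL=W FR=S RL=W RR=S
t=9: phase=(6,2,6,2) vs β=4 → FL=W FR=S RL=W RR=S
t=15: phase=(4,0,4,0) vs β=4 → FL=W FR=S RL=W RR=S


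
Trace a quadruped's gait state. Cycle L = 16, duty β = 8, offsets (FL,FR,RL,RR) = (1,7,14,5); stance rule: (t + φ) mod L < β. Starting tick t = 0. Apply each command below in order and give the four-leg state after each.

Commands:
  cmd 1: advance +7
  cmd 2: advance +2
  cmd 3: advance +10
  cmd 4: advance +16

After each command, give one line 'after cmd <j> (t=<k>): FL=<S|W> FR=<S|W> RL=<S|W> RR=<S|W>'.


start t=0: FL=S FR=S RL=W RR=S
cmd 1: advance +7 → t=7, phase=(8,14,5,12) → FL=W FR=W RL=S RR=W
cmd 2: advance +2 → t=9, phase=(10,0,7,14) → FL=W FR=S RL=S RR=W
cmd 3: advance +10 → t=19, phase=(4,10,1,8) → FL=S FR=W RL=S RR=W
cmd 4: advance +16 → t=35, phase=(4,10,1,8) → FL=S FR=W RL=S RR=W

after cmd 1 (t=7): FL=W FR=W RL=S RR=W
after cmd 2 (t=9): FL=W FR=S RL=S RR=W
after cmd 3 (t=19): FL=S FR=W RL=S RR=W
after cmd 4 (t=35): FL=S FR=W RL=S RR=W


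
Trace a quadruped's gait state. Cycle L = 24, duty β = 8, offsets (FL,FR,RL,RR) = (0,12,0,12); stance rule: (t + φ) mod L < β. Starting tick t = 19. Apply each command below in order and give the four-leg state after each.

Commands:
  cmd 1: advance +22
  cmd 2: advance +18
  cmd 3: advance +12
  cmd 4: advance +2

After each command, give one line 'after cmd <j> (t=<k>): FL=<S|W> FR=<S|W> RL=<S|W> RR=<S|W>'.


after cmd 1 (t=41): FL=W FR=S RL=W RR=S
after cmd 2 (t=59): FL=W FR=W RL=W RR=W
after cmd 3 (t=71): FL=W FR=W RL=W RR=W
after cmd 4 (t=73): FL=S FR=W RL=S RR=W

start t=19: FL=W FR=S RL=W RR=S
cmd 1: advance +22 → t=41, phase=(17,5,17,5) → FL=W FR=S RL=W RR=S
cmd 2: advance +18 → t=59, phase=(11,23,11,23) → FL=W FR=W RL=W RR=W
cmd 3: advance +12 → t=71, phase=(23,11,23,11) → FL=W FR=W RL=W RR=W
cmd 4: advance +2 → t=73, phase=(1,13,1,13) → FL=S FR=W RL=S RR=W


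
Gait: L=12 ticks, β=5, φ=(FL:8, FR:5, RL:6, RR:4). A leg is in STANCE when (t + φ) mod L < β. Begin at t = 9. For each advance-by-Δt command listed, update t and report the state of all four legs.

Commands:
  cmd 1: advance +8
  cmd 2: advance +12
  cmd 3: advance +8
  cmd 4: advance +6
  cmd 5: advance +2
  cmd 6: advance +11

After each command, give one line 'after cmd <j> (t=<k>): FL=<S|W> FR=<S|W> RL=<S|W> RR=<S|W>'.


start t=9: FL=W FR=S RL=S RR=S
cmd 1: advance +8 → t=17, phase=(1,10,11,9) → FL=S FR=W RL=W RR=W
cmd 2: advance +12 → t=29, phase=(1,10,11,9) → FL=S FR=W RL=W RR=W
cmd 3: advance +8 → t=37, phase=(9,6,7,5) → FL=W FR=W RL=W RR=W
cmd 4: advance +6 → t=43, phase=(3,0,1,11) → FL=S FR=S RL=S RR=W
cmd 5: advance +2 → t=45, phase=(5,2,3,1) → FL=W FR=S RL=S RR=S
cmd 6: advance +11 → t=56, phase=(4,1,2,0) → FL=S FR=S RL=S RR=S

after cmd 1 (t=17): FL=S FR=W RL=W RR=W
after cmd 2 (t=29): FL=S FR=W RL=W RR=W
after cmd 3 (t=37): FL=W FR=W RL=W RR=W
after cmd 4 (t=43): FL=S FR=S RL=S RR=W
after cmd 5 (t=45): FL=W FR=S RL=S RR=S
after cmd 6 (t=56): FL=S FR=S RL=S RR=S


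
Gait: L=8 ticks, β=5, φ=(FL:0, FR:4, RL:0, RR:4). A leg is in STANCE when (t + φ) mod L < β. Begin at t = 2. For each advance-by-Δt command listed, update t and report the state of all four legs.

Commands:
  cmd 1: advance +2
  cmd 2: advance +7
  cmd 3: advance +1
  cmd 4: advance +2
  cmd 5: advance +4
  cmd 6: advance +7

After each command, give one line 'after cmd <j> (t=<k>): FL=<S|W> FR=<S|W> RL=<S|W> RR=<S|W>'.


start t=2: FL=S FR=W RL=S RR=W
cmd 1: advance +2 → t=4, phase=(4,0,4,0) → FL=S FR=S RL=S RR=S
cmd 2: advance +7 → t=11, phase=(3,7,3,7) → FL=S FR=W RL=S RR=W
cmd 3: advance +1 → t=12, phase=(4,0,4,0) → FL=S FR=S RL=S RR=S
cmd 4: advance +2 → t=14, phase=(6,2,6,2) → FL=W FR=S RL=W RR=S
cmd 5: advance +4 → t=18, phase=(2,6,2,6) → FL=S FR=W RL=S RR=W
cmd 6: advance +7 → t=25, phase=(1,5,1,5) → FL=S FR=W RL=S RR=W

after cmd 1 (t=4): FL=S FR=S RL=S RR=S
after cmd 2 (t=11): FL=S FR=W RL=S RR=W
after cmd 3 (t=12): FL=S FR=S RL=S RR=S
after cmd 4 (t=14): FL=W FR=S RL=W RR=S
after cmd 5 (t=18): FL=S FR=W RL=S RR=W
after cmd 6 (t=25): FL=S FR=W RL=S RR=W


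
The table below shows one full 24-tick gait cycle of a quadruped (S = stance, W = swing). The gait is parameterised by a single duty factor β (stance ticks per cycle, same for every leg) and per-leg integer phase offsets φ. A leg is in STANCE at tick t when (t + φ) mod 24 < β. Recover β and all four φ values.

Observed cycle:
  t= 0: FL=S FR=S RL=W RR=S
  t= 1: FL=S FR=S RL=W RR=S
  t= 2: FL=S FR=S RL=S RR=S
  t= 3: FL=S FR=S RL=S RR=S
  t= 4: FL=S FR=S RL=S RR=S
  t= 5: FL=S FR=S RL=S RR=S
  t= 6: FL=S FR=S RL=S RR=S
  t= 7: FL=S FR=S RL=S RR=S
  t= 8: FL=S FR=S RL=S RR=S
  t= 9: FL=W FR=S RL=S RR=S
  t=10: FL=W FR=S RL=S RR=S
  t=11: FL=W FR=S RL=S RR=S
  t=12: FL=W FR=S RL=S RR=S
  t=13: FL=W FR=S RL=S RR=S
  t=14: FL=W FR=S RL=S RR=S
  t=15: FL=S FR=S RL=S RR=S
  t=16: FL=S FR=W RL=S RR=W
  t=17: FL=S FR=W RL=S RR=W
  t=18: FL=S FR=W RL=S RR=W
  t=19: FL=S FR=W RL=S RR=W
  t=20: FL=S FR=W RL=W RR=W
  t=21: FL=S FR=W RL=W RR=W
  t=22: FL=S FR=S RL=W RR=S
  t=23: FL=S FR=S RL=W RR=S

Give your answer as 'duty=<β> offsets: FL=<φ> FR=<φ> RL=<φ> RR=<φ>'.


duty β = stance ticks per leg = 18
FL: stance ticks = 18; W→S at t=15 → φ=9
FR: stance ticks = 18; W→S at t=22 → φ=2
RL: stance ticks = 18; W→S at t=2 → φ=22
RR: stance ticks = 18; W→S at t=22 → φ=2

duty=18 offsets: FL=9 FR=2 RL=22 RR=2


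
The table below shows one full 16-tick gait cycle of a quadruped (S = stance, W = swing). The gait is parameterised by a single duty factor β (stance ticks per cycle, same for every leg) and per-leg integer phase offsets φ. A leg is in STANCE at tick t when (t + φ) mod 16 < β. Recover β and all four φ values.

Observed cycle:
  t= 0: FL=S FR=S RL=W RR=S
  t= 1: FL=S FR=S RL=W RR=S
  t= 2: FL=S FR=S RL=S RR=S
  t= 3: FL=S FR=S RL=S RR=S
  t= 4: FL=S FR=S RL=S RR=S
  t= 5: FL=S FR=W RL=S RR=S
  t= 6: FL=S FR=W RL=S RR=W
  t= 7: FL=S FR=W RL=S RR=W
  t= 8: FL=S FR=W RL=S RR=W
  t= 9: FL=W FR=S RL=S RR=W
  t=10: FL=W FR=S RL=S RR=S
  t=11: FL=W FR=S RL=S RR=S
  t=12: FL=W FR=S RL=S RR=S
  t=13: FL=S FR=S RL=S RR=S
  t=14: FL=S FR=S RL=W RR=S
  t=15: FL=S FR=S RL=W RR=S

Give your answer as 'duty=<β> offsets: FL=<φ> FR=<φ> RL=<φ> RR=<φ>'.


duty=12 offsets: FL=3 FR=7 RL=14 RR=6

duty β = stance ticks per leg = 12
FL: stance ticks = 12; W→S at t=13 → φ=3
FR: stance ticks = 12; W→S at t=9 → φ=7
RL: stance ticks = 12; W→S at t=2 → φ=14
RR: stance ticks = 12; W→S at t=10 → φ=6


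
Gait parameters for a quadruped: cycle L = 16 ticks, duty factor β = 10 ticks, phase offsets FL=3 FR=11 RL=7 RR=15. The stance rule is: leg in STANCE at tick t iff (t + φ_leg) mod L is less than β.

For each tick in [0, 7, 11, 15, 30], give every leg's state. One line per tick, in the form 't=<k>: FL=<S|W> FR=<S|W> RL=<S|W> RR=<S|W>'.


t=0: phase=(3,11,7,15) vs β=10 → FL=S FR=W RL=S RR=W
t=7: phase=(10,2,14,6) vs β=10 → FL=W FR=S RL=W RR=S
t=11: phase=(14,6,2,10) vs β=10 → FL=W FR=S RL=S RR=W
t=15: phase=(2,10,6,14) vs β=10 → FL=S FR=W RL=S RR=W
t=30: phase=(1,9,5,13) vs β=10 → FL=S FR=S RL=S RR=W

t=0: FL=S FR=W RL=S RR=W
t=7: FL=W FR=S RL=W RR=S
t=11: FL=W FR=S RL=S RR=W
t=15: FL=S FR=W RL=S RR=W
t=30: FL=S FR=S RL=S RR=W


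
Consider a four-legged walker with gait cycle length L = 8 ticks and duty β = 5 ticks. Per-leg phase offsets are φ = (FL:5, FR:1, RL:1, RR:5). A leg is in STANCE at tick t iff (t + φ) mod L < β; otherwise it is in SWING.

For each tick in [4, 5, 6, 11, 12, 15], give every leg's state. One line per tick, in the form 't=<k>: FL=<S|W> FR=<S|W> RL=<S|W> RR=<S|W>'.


t=4: FL=S FR=W RL=W RR=S
t=5: FL=S FR=W RL=W RR=S
t=6: FL=S FR=W RL=W RR=S
t=11: FL=S FR=S RL=S RR=S
t=12: FL=S FR=W RL=W RR=S
t=15: FL=S FR=S RL=S RR=S

t=4: phase=(1,5,5,1) vs β=5 → FL=S FR=W RL=W RR=S
t=5: phase=(2,6,6,2) vs β=5 → FL=S FR=W RL=W RR=S
t=6: phase=(3,7,7,3) vs β=5 → FL=S FR=W RL=W RR=S
t=11: phase=(0,4,4,0) vs β=5 → FL=S FR=S RL=S RR=S
t=12: phase=(1,5,5,1) vs β=5 → FL=S FR=W RL=W RR=S
t=15: phase=(4,0,0,4) vs β=5 → FL=S FR=S RL=S RR=S


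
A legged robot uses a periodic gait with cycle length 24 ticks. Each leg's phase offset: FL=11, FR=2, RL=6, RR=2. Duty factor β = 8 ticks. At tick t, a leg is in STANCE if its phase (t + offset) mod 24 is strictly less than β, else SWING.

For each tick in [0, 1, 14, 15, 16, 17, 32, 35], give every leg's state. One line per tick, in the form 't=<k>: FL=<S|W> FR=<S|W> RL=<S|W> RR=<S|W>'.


t=0: phase=(11,2,6,2) vs β=8 → FL=W FR=S RL=S RR=S
t=1: phase=(12,3,7,3) vs β=8 → FL=W FR=S RL=S RR=S
t=14: phase=(1,16,20,16) vs β=8 → FL=S FR=W RL=W RR=W
t=15: phase=(2,17,21,17) vs β=8 → FL=S FR=W RL=W RR=W
t=16: phase=(3,18,22,18) vs β=8 → FL=S FR=W RL=W RR=W
t=17: phase=(4,19,23,19) vs β=8 → FL=S FR=W RL=W RR=W
t=32: phase=(19,10,14,10) vs β=8 → FL=W FR=W RL=W RR=W
t=35: phase=(22,13,17,13) vs β=8 → FL=W FR=W RL=W RR=W

t=0: FL=W FR=S RL=S RR=S
t=1: FL=W FR=S RL=S RR=S
t=14: FL=S FR=W RL=W RR=W
t=15: FL=S FR=W RL=W RR=W
t=16: FL=S FR=W RL=W RR=W
t=17: FL=S FR=W RL=W RR=W
t=32: FL=W FR=W RL=W RR=W
t=35: FL=W FR=W RL=W RR=W


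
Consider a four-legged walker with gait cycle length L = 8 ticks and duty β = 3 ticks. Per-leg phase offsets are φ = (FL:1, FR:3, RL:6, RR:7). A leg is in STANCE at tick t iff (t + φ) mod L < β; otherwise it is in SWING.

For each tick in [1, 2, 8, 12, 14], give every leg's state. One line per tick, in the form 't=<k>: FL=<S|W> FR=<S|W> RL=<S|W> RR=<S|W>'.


t=1: phase=(2,4,7,0) vs β=3 → FL=S FR=W RL=W RR=S
t=2: phase=(3,5,0,1) vs β=3 → FL=W FR=W RL=S RR=S
t=8: phase=(1,3,6,7) vs β=3 → FL=S FR=W RL=W RR=W
t=12: phase=(5,7,2,3) vs β=3 → FL=W FR=W RL=S RR=W
t=14: phase=(7,1,4,5) vs β=3 → FL=W FR=S RL=W RR=W

t=1: FL=S FR=W RL=W RR=S
t=2: FL=W FR=W RL=S RR=S
t=8: FL=S FR=W RL=W RR=W
t=12: FL=W FR=W RL=S RR=W
t=14: FL=W FR=S RL=W RR=W


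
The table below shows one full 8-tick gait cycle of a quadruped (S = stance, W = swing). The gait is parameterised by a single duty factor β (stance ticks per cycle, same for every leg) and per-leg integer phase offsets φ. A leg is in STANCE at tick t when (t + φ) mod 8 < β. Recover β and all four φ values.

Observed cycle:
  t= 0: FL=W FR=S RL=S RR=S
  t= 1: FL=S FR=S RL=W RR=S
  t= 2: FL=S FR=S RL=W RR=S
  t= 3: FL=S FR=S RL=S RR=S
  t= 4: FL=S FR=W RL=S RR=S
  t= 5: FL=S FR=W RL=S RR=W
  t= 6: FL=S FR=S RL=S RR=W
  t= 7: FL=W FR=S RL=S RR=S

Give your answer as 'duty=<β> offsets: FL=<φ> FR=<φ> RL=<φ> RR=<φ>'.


duty β = stance ticks per leg = 6
FL: stance ticks = 6; W→S at t=1 → φ=7
FR: stance ticks = 6; W→S at t=6 → φ=2
RL: stance ticks = 6; W→S at t=3 → φ=5
RR: stance ticks = 6; W→S at t=7 → φ=1

duty=6 offsets: FL=7 FR=2 RL=5 RR=1


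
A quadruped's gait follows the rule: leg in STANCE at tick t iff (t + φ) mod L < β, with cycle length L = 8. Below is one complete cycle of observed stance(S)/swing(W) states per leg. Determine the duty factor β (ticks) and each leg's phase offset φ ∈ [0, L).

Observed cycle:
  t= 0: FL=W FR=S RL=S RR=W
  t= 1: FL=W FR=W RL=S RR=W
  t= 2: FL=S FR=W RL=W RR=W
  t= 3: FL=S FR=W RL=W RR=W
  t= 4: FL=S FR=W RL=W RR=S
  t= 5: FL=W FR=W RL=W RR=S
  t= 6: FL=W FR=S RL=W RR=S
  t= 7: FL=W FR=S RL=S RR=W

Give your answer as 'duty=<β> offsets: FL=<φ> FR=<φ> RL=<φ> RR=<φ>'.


duty=3 offsets: FL=6 FR=2 RL=1 RR=4

duty β = stance ticks per leg = 3
FL: stance ticks = 3; W→S at t=2 → φ=6
FR: stance ticks = 3; W→S at t=6 → φ=2
RL: stance ticks = 3; W→S at t=7 → φ=1
RR: stance ticks = 3; W→S at t=4 → φ=4


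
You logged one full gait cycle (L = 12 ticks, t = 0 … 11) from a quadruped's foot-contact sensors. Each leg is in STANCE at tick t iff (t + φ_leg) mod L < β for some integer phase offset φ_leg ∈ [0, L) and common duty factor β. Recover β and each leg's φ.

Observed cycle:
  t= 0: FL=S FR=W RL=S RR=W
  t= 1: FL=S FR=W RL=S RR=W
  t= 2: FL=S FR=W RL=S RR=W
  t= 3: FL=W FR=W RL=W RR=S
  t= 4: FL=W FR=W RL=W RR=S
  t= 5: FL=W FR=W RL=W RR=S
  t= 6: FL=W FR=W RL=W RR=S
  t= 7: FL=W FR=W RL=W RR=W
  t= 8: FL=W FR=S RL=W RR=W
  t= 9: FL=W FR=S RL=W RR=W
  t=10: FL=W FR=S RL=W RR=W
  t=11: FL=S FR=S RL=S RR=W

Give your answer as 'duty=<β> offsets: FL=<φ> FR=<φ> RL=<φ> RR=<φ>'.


duty=4 offsets: FL=1 FR=4 RL=1 RR=9

duty β = stance ticks per leg = 4
FL: stance ticks = 4; W→S at t=11 → φ=1
FR: stance ticks = 4; W→S at t=8 → φ=4
RL: stance ticks = 4; W→S at t=11 → φ=1
RR: stance ticks = 4; W→S at t=3 → φ=9


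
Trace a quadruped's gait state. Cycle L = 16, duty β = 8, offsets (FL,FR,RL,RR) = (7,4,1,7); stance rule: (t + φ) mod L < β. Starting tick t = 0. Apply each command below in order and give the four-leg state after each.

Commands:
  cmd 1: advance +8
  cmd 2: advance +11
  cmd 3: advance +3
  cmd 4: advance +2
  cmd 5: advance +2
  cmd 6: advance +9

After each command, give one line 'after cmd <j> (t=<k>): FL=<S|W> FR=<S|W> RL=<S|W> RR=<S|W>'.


after cmd 1 (t=8): FL=W FR=W RL=W RR=W
after cmd 2 (t=19): FL=W FR=S RL=S RR=W
after cmd 3 (t=22): FL=W FR=W RL=S RR=W
after cmd 4 (t=24): FL=W FR=W RL=W RR=W
after cmd 5 (t=26): FL=S FR=W RL=W RR=S
after cmd 6 (t=35): FL=W FR=S RL=S RR=W

start t=0: FL=S FR=S RL=S RR=S
cmd 1: advance +8 → t=8, phase=(15,12,9,15) → FL=W FR=W RL=W RR=W
cmd 2: advance +11 → t=19, phase=(10,7,4,10) → FL=W FR=S RL=S RR=W
cmd 3: advance +3 → t=22, phase=(13,10,7,13) → FL=W FR=W RL=S RR=W
cmd 4: advance +2 → t=24, phase=(15,12,9,15) → FL=W FR=W RL=W RR=W
cmd 5: advance +2 → t=26, phase=(1,14,11,1) → FL=S FR=W RL=W RR=S
cmd 6: advance +9 → t=35, phase=(10,7,4,10) → FL=W FR=S RL=S RR=W


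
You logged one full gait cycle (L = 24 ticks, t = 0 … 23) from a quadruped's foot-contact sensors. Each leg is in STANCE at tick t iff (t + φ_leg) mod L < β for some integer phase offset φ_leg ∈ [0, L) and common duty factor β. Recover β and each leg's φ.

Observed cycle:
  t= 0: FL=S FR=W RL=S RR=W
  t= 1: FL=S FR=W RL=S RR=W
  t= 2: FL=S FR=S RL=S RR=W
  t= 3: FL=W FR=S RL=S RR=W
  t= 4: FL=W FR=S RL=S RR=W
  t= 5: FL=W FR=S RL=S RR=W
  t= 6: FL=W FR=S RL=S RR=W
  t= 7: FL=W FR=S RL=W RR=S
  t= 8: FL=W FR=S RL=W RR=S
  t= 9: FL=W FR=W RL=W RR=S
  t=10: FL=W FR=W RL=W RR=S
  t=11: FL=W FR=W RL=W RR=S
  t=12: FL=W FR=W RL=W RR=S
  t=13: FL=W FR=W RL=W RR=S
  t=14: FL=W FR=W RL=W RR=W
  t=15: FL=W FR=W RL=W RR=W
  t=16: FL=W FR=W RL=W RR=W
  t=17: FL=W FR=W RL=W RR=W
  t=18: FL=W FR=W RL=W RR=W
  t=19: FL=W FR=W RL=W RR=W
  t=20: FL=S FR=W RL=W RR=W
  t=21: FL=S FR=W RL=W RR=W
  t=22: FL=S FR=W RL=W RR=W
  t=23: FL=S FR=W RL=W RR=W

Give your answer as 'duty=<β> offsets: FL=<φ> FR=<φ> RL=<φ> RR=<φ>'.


duty=7 offsets: FL=4 FR=22 RL=0 RR=17

duty β = stance ticks per leg = 7
FL: stance ticks = 7; W→S at t=20 → φ=4
FR: stance ticks = 7; W→S at t=2 → φ=22
RL: stance ticks = 7; W→S at t=0 → φ=0
RR: stance ticks = 7; W→S at t=7 → φ=17


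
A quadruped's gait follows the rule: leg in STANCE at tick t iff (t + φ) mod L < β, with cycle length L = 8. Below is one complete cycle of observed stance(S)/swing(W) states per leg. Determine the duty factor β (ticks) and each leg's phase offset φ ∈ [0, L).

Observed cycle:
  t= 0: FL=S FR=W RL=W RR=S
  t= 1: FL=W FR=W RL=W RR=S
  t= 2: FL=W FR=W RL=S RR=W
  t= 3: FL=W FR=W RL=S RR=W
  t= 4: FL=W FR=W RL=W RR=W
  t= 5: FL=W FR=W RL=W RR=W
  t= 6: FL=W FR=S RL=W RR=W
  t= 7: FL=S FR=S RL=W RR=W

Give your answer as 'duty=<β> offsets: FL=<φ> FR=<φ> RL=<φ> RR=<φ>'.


duty β = stance ticks per leg = 2
FL: stance ticks = 2; W→S at t=7 → φ=1
FR: stance ticks = 2; W→S at t=6 → φ=2
RL: stance ticks = 2; W→S at t=2 → φ=6
RR: stance ticks = 2; W→S at t=0 → φ=0

duty=2 offsets: FL=1 FR=2 RL=6 RR=0


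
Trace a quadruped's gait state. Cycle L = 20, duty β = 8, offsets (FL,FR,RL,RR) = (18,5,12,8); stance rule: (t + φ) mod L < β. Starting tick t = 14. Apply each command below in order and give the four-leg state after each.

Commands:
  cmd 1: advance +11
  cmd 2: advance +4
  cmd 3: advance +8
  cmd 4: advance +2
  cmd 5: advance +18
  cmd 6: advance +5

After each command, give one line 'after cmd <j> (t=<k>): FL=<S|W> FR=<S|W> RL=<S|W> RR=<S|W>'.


start t=14: FL=W FR=W RL=S RR=S
cmd 1: advance +11 → t=25, phase=(3,10,17,13) → FL=S FR=W RL=W RR=W
cmd 2: advance +4 → t=29, phase=(7,14,1,17) → FL=S FR=W RL=S RR=W
cmd 3: advance +8 → t=37, phase=(15,2,9,5) → FL=W FR=S RL=W RR=S
cmd 4: advance +2 → t=39, phase=(17,4,11,7) → FL=W FR=S RL=W RR=S
cmd 5: advance +18 → t=57, phase=(15,2,9,5) → FL=W FR=S RL=W RR=S
cmd 6: advance +5 → t=62, phase=(0,7,14,10) → FL=S FR=S RL=W RR=W

after cmd 1 (t=25): FL=S FR=W RL=W RR=W
after cmd 2 (t=29): FL=S FR=W RL=S RR=W
after cmd 3 (t=37): FL=W FR=S RL=W RR=S
after cmd 4 (t=39): FL=W FR=S RL=W RR=S
after cmd 5 (t=57): FL=W FR=S RL=W RR=S
after cmd 6 (t=62): FL=S FR=S RL=W RR=W


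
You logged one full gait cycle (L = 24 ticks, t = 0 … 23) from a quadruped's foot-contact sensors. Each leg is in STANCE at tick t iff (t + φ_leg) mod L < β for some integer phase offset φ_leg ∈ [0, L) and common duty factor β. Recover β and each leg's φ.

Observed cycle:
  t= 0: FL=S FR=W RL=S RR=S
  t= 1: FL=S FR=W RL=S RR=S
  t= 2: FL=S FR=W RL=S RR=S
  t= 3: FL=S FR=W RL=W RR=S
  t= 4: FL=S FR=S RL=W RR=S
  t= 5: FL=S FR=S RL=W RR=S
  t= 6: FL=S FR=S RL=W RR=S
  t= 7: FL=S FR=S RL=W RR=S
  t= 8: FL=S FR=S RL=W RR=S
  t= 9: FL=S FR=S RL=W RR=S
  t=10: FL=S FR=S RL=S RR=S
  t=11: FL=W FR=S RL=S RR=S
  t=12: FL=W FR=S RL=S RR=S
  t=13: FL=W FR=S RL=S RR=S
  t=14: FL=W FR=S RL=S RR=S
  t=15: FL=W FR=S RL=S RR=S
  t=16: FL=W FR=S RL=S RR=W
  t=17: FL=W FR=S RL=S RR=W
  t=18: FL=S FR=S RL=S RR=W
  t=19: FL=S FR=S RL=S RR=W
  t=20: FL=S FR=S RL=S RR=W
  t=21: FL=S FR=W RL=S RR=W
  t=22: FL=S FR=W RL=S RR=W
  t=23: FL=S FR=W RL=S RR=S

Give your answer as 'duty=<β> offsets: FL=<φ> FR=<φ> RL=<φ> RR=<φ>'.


duty β = stance ticks per leg = 17
FL: stance ticks = 17; W→S at t=18 → φ=6
FR: stance ticks = 17; W→S at t=4 → φ=20
RL: stance ticks = 17; W→S at t=10 → φ=14
RR: stance ticks = 17; W→S at t=23 → φ=1

duty=17 offsets: FL=6 FR=20 RL=14 RR=1


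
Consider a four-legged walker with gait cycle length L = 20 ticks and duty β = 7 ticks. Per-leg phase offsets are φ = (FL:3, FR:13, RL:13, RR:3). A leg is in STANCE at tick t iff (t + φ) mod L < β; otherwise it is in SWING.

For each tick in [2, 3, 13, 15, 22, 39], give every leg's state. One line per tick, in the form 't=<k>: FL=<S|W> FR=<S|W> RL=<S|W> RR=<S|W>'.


t=2: phase=(5,15,15,5) vs β=7 → FL=S FR=W RL=W RR=S
t=3: phase=(6,16,16,6) vs β=7 → FL=S FR=W RL=W RR=S
t=13: phase=(16,6,6,16) vs β=7 → FL=W FR=S RL=S RR=W
t=15: phase=(18,8,8,18) vs β=7 → FL=W FR=W RL=W RR=W
t=22: phase=(5,15,15,5) vs β=7 → FL=S FR=W RL=W RR=S
t=39: phase=(2,12,12,2) vs β=7 → FL=S FR=W RL=W RR=S

t=2: FL=S FR=W RL=W RR=S
t=3: FL=S FR=W RL=W RR=S
t=13: FL=W FR=S RL=S RR=W
t=15: FL=W FR=W RL=W RR=W
t=22: FL=S FR=W RL=W RR=S
t=39: FL=S FR=W RL=W RR=S


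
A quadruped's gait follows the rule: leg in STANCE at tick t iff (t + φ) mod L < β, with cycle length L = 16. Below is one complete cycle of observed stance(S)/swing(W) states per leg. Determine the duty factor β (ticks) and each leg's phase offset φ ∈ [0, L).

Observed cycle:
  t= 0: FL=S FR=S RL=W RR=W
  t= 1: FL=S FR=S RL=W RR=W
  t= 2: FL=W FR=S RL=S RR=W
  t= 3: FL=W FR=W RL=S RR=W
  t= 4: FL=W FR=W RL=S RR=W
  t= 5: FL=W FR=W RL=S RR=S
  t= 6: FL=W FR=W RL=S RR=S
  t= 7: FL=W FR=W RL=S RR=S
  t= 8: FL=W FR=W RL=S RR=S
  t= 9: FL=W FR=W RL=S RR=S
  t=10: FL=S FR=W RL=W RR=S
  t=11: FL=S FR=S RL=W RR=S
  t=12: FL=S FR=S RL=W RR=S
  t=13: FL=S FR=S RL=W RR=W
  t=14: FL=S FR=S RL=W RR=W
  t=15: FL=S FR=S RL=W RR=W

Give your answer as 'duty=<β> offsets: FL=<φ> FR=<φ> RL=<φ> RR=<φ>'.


duty=8 offsets: FL=6 FR=5 RL=14 RR=11

duty β = stance ticks per leg = 8
FL: stance ticks = 8; W→S at t=10 → φ=6
FR: stance ticks = 8; W→S at t=11 → φ=5
RL: stance ticks = 8; W→S at t=2 → φ=14
RR: stance ticks = 8; W→S at t=5 → φ=11


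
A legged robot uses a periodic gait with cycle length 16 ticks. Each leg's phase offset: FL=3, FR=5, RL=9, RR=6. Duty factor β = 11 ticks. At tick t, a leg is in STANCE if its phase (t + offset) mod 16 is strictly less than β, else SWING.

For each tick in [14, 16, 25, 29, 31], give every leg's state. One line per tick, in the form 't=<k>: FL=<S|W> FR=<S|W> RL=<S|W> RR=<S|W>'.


t=14: phase=(1,3,7,4) vs β=11 → FL=S FR=S RL=S RR=S
t=16: phase=(3,5,9,6) vs β=11 → FL=S FR=S RL=S RR=S
t=25: phase=(12,14,2,15) vs β=11 → FL=W FR=W RL=S RR=W
t=29: phase=(0,2,6,3) vs β=11 → FL=S FR=S RL=S RR=S
t=31: phase=(2,4,8,5) vs β=11 → FL=S FR=S RL=S RR=S

t=14: FL=S FR=S RL=S RR=S
t=16: FL=S FR=S RL=S RR=S
t=25: FL=W FR=W RL=S RR=W
t=29: FL=S FR=S RL=S RR=S
t=31: FL=S FR=S RL=S RR=S
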